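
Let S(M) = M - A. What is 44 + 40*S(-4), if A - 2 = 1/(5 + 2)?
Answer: -1412/7 ≈ -201.71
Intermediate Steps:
A = 15/7 (A = 2 + 1/(5 + 2) = 2 + 1/7 = 2 + ⅐ = 15/7 ≈ 2.1429)
S(M) = -15/7 + M (S(M) = M - 1*15/7 = M - 15/7 = -15/7 + M)
44 + 40*S(-4) = 44 + 40*(-15/7 - 4) = 44 + 40*(-43/7) = 44 - 1720/7 = -1412/7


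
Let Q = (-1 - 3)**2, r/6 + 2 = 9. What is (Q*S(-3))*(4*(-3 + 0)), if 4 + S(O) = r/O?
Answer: 3456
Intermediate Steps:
r = 42 (r = -12 + 6*9 = -12 + 54 = 42)
Q = 16 (Q = (-4)**2 = 16)
S(O) = -4 + 42/O
(Q*S(-3))*(4*(-3 + 0)) = (16*(-4 + 42/(-3)))*(4*(-3 + 0)) = (16*(-4 + 42*(-1/3)))*(4*(-3)) = (16*(-4 - 14))*(-12) = (16*(-18))*(-12) = -288*(-12) = 3456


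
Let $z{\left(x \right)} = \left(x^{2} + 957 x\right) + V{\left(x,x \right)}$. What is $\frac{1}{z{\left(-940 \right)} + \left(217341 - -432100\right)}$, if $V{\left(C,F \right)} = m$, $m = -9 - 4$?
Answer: $\frac{1}{633448} \approx 1.5787 \cdot 10^{-6}$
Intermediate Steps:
$m = -13$ ($m = -9 - 4 = -13$)
$V{\left(C,F \right)} = -13$
$z{\left(x \right)} = -13 + x^{2} + 957 x$ ($z{\left(x \right)} = \left(x^{2} + 957 x\right) - 13 = -13 + x^{2} + 957 x$)
$\frac{1}{z{\left(-940 \right)} + \left(217341 - -432100\right)} = \frac{1}{\left(-13 + \left(-940\right)^{2} + 957 \left(-940\right)\right) + \left(217341 - -432100\right)} = \frac{1}{\left(-13 + 883600 - 899580\right) + \left(217341 + 432100\right)} = \frac{1}{-15993 + 649441} = \frac{1}{633448}$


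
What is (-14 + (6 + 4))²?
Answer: 16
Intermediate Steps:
(-14 + (6 + 4))² = (-14 + 10)² = (-4)² = 16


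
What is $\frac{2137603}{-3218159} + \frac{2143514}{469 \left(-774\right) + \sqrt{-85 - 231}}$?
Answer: $- \frac{696438952736216653}{106016903176098992} - \frac{1071757 i \sqrt{79}}{32943339088} \approx -6.5691 - 0.00028916 i$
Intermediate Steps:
$\frac{2137603}{-3218159} + \frac{2143514}{469 \left(-774\right) + \sqrt{-85 - 231}} = 2137603 \left(- \frac{1}{3218159}\right) + \frac{2143514}{-363006 + \sqrt{-316}} = - \frac{2137603}{3218159} + \frac{2143514}{-363006 + 2 i \sqrt{79}}$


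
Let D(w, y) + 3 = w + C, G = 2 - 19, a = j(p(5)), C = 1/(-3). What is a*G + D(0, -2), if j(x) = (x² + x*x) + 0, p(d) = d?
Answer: -2560/3 ≈ -853.33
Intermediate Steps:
C = -⅓ ≈ -0.33333
j(x) = 2*x² (j(x) = (x² + x²) + 0 = 2*x² + 0 = 2*x²)
a = 50 (a = 2*5² = 2*25 = 50)
G = -17
D(w, y) = -10/3 + w (D(w, y) = -3 + (w - ⅓) = -3 + (-⅓ + w) = -10/3 + w)
a*G + D(0, -2) = 50*(-17) + (-10/3 + 0) = -850 - 10/3 = -2560/3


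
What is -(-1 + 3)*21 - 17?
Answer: -59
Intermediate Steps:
-(-1 + 3)*21 - 17 = -1*2*21 - 17 = -2*21 - 17 = -42 - 17 = -59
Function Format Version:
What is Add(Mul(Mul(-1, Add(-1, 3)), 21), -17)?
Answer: -59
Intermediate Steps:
Add(Mul(Mul(-1, Add(-1, 3)), 21), -17) = Add(Mul(Mul(-1, 2), 21), -17) = Add(Mul(-2, 21), -17) = Add(-42, -17) = -59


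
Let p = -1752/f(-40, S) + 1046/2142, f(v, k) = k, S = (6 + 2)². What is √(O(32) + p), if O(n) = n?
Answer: √10427018/1428 ≈ 2.2613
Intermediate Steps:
S = 64 (S = 8² = 64)
p = -230365/8568 (p = -1752/64 + 1046/2142 = -1752*1/64 + 1046*(1/2142) = -219/8 + 523/1071 = -230365/8568 ≈ -26.887)
√(O(32) + p) = √(32 - 230365/8568) = √(43811/8568) = √10427018/1428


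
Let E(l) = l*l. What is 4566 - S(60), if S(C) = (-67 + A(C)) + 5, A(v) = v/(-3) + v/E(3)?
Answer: 13924/3 ≈ 4641.3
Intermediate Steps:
E(l) = l²
A(v) = -2*v/9 (A(v) = v/(-3) + v/(3²) = v*(-⅓) + v/9 = -v/3 + v*(⅑) = -v/3 + v/9 = -2*v/9)
S(C) = -62 - 2*C/9 (S(C) = (-67 - 2*C/9) + 5 = -62 - 2*C/9)
4566 - S(60) = 4566 - (-62 - 2/9*60) = 4566 - (-62 - 40/3) = 4566 - 1*(-226/3) = 4566 + 226/3 = 13924/3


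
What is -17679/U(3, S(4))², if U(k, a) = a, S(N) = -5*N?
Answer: -17679/400 ≈ -44.198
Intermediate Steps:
-17679/U(3, S(4))² = -17679/((-5*4)²) = -17679/((-20)²) = -17679/400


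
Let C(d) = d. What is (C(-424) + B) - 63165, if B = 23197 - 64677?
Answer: -105069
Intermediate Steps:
B = -41480
(C(-424) + B) - 63165 = (-424 - 41480) - 63165 = -41904 - 63165 = -105069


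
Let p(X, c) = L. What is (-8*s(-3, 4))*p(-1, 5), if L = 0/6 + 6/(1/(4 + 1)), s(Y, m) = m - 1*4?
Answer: 0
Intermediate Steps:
s(Y, m) = -4 + m (s(Y, m) = m - 4 = -4 + m)
L = 30 (L = 0*(1/6) + 6/(1/5) = 0 + 6/(1/5) = 0 + 6*5 = 0 + 30 = 30)
p(X, c) = 30
(-8*s(-3, 4))*p(-1, 5) = -8*(-4 + 4)*30 = -8*0*30 = 0*30 = 0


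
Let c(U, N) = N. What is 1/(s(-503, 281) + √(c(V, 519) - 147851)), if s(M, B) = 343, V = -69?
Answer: 343/264981 - 2*I*√36833/264981 ≈ 0.0012944 - 0.0014486*I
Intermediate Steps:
1/(s(-503, 281) + √(c(V, 519) - 147851)) = 1/(343 + √(519 - 147851)) = 1/(343 + √(-147332)) = 1/(343 + 2*I*√36833)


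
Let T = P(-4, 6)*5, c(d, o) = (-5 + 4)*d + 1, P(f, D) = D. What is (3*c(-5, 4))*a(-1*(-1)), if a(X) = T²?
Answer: 16200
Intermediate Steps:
c(d, o) = 1 - d (c(d, o) = -d + 1 = 1 - d)
T = 30 (T = 6*5 = 30)
a(X) = 900 (a(X) = 30² = 900)
(3*c(-5, 4))*a(-1*(-1)) = (3*(1 - 1*(-5)))*900 = (3*(1 + 5))*900 = (3*6)*900 = 18*900 = 16200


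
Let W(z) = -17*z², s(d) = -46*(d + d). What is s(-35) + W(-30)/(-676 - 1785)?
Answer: 7939720/2461 ≈ 3226.2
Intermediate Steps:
s(d) = -92*d
s(-35) + W(-30)/(-676 - 1785) = -92*(-35) + (-17*(-30)²)/(-676 - 1785) = 3220 - 17*900/(-2461) = 3220 - 15300*(-1/2461) = 3220 + 15300/2461 = 7939720/2461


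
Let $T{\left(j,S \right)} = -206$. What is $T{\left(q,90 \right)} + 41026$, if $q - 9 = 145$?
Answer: $40820$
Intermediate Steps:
$q = 154$ ($q = 9 + 145 = 154$)
$T{\left(q,90 \right)} + 41026 = -206 + 41026 = 40820$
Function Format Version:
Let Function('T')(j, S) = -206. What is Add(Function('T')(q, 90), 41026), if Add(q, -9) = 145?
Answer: 40820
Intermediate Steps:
q = 154 (q = Add(9, 145) = 154)
Add(Function('T')(q, 90), 41026) = Add(-206, 41026) = 40820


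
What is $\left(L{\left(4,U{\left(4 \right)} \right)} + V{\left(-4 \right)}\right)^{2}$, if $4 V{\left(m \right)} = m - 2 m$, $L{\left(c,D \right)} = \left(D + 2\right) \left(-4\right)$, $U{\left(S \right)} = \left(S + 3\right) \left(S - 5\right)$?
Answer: $441$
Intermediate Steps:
$U{\left(S \right)} = \left(-5 + S\right) \left(3 + S\right)$ ($U{\left(S \right)} = \left(3 + S\right) \left(-5 + S\right) = \left(-5 + S\right) \left(3 + S\right)$)
$L{\left(c,D \right)} = -8 - 4 D$ ($L{\left(c,D \right)} = \left(2 + D\right) \left(-4\right) = -8 - 4 D$)
$V{\left(m \right)} = - \frac{m}{4}$ ($V{\left(m \right)} = \frac{m - 2 m}{4} = \frac{\left(-1\right) m}{4} = - \frac{m}{4}$)
$\left(L{\left(4,U{\left(4 \right)} \right)} + V{\left(-4 \right)}\right)^{2} = \left(\left(-8 - 4 \left(-15 + 4^{2} - 8\right)\right) - -1\right)^{2} = \left(\left(-8 - 4 \left(-15 + 16 - 8\right)\right) + 1\right)^{2} = \left(\left(-8 - -28\right) + 1\right)^{2} = \left(\left(-8 + 28\right) + 1\right)^{2} = \left(20 + 1\right)^{2} = 21^{2} = 441$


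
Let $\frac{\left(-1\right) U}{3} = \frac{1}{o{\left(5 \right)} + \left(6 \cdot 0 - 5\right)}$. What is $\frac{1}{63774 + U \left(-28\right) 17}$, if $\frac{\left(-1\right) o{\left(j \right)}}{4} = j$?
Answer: $\frac{25}{1592922} \approx 1.5694 \cdot 10^{-5}$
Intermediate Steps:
$o{\left(j \right)} = - 4 j$
$U = \frac{3}{25}$ ($U = - \frac{3}{\left(-4\right) 5 + \left(6 \cdot 0 - 5\right)} = - \frac{3}{-20 + \left(0 - 5\right)} = - \frac{3}{-20 - 5} = - \frac{3}{-25} = \left(-3\right) \left(- \frac{1}{25}\right) = \frac{3}{25} \approx 0.12$)
$\frac{1}{63774 + U \left(-28\right) 17} = \frac{1}{63774 + \frac{3}{25} \left(-28\right) 17} = \frac{1}{63774 - \frac{1428}{25}} = \frac{1}{\frac{1592922}{25}} = \frac{25}{1592922}$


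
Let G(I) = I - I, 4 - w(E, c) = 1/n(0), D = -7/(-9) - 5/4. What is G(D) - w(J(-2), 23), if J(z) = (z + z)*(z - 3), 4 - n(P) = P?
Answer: -15/4 ≈ -3.7500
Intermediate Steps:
n(P) = 4 - P
J(z) = 2*z*(-3 + z) (J(z) = (2*z)*(-3 + z) = 2*z*(-3 + z))
D = -17/36 (D = -7*(-⅑) - 5*¼ = 7/9 - 5/4 = -17/36 ≈ -0.47222)
w(E, c) = 15/4 (w(E, c) = 4 - 1/(4 - 1*0) = 4 - 1/(4 + 0) = 4 - 1/4 = 4 - 1*¼ = 4 - ¼ = 15/4)
G(I) = 0
G(D) - w(J(-2), 23) = 0 - 1*15/4 = 0 - 15/4 = -15/4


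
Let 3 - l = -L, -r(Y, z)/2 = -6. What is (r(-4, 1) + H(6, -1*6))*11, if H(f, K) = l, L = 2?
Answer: 187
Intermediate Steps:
r(Y, z) = 12 (r(Y, z) = -2*(-6) = 12)
l = 5 (l = 3 - (-1)*2 = 3 - 1*(-2) = 3 + 2 = 5)
H(f, K) = 5
(r(-4, 1) + H(6, -1*6))*11 = (12 + 5)*11 = 17*11 = 187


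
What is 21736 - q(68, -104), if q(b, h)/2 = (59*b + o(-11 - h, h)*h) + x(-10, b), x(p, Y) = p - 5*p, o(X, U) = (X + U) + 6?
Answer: 12592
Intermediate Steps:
o(X, U) = 6 + U + X (o(X, U) = (U + X) + 6 = 6 + U + X)
x(p, Y) = -4*p
q(b, h) = 80 - 10*h + 118*b (q(b, h) = 2*((59*b + (6 + h + (-11 - h))*h) - 4*(-10)) = 2*((59*b - 5*h) + 40) = 2*((-5*h + 59*b) + 40) = 2*(40 - 5*h + 59*b) = 80 - 10*h + 118*b)
21736 - q(68, -104) = 21736 - (80 - 10*(-104) + 118*68) = 21736 - (80 + 1040 + 8024) = 21736 - 1*9144 = 21736 - 9144 = 12592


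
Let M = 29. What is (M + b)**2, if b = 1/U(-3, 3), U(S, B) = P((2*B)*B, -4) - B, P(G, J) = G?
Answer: 190096/225 ≈ 844.87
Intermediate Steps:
U(S, B) = -B + 2*B**2 (U(S, B) = (2*B)*B - B = 2*B**2 - B = -B + 2*B**2)
b = 1/15 (b = 1/(3*(-1 + 2*3)) = 1/(3*(-1 + 6)) = 1/(3*5) = 1/15 ≈ 0.066667)
(M + b)**2 = (29 + 1/15)**2 = (436/15)**2 = 190096/225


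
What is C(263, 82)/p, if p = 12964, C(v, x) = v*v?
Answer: 69169/12964 ≈ 5.3355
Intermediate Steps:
C(v, x) = v²
C(263, 82)/p = 263²/12964 = 69169*(1/12964) = 69169/12964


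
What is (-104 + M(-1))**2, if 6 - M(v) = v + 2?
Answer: 9801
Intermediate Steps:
M(v) = 4 - v (M(v) = 6 - (v + 2) = 6 - (2 + v) = 6 + (-2 - v) = 4 - v)
(-104 + M(-1))**2 = (-104 + (4 - 1*(-1)))**2 = (-104 + (4 + 1))**2 = (-104 + 5)**2 = (-99)**2 = 9801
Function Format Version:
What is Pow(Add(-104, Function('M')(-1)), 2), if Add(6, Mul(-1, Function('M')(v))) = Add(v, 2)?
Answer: 9801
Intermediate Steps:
Function('M')(v) = Add(4, Mul(-1, v)) (Function('M')(v) = Add(6, Mul(-1, Add(v, 2))) = Add(6, Mul(-1, Add(2, v))) = Add(6, Add(-2, Mul(-1, v))) = Add(4, Mul(-1, v)))
Pow(Add(-104, Function('M')(-1)), 2) = Pow(Add(-104, Add(4, Mul(-1, -1))), 2) = Pow(Add(-104, Add(4, 1)), 2) = Pow(Add(-104, 5), 2) = Pow(-99, 2) = 9801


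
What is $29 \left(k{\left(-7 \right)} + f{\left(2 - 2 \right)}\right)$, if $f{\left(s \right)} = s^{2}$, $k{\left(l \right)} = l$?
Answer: $-203$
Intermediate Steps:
$29 \left(k{\left(-7 \right)} + f{\left(2 - 2 \right)}\right) = 29 \left(-7 + \left(2 - 2\right)^{2}\right) = 29 \left(-7 + 0^{2}\right) = 29 \left(-7 + 0\right) = 29 \left(-7\right) = -203$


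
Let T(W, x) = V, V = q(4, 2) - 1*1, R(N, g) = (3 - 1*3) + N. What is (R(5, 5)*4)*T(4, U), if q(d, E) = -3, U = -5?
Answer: -80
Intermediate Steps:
R(N, g) = N (R(N, g) = (3 - 3) + N = 0 + N = N)
V = -4 (V = -3 - 1*1 = -3 - 1 = -4)
T(W, x) = -4
(R(5, 5)*4)*T(4, U) = (5*4)*(-4) = 20*(-4) = -80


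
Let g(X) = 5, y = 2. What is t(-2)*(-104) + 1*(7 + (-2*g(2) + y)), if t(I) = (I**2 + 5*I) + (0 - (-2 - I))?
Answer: 623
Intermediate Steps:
t(I) = 2 + I**2 + 6*I (t(I) = (I**2 + 5*I) + (0 + (2 + I)) = (I**2 + 5*I) + (2 + I) = 2 + I**2 + 6*I)
t(-2)*(-104) + 1*(7 + (-2*g(2) + y)) = (2 + (-2)**2 + 6*(-2))*(-104) + 1*(7 + (-2*5 + 2)) = (2 + 4 - 12)*(-104) + 1*(7 + (-10 + 2)) = -6*(-104) + 1*(7 - 8) = 624 + 1*(-1) = 624 - 1 = 623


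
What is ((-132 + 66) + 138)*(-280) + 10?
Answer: -20150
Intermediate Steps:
((-132 + 66) + 138)*(-280) + 10 = (-66 + 138)*(-280) + 10 = 72*(-280) + 10 = -20160 + 10 = -20150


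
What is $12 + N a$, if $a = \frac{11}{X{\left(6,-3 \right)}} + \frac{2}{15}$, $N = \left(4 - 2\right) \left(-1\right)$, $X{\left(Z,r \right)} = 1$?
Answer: $- \frac{154}{15} \approx -10.267$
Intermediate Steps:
$N = -2$ ($N = 2 \left(-1\right) = -2$)
$a = \frac{167}{15}$ ($a = \frac{11}{1} + \frac{2}{15} = 11 \cdot 1 + 2 \cdot \frac{1}{15} = 11 + \frac{2}{15} = \frac{167}{15} \approx 11.133$)
$12 + N a = 12 - \frac{334}{15} = - \frac{154}{15}$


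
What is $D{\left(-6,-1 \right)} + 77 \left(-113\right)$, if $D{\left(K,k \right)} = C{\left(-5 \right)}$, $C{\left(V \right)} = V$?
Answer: $-8706$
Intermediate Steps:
$D{\left(K,k \right)} = -5$
$D{\left(-6,-1 \right)} + 77 \left(-113\right) = -5 + 77 \left(-113\right) = -5 - 8701 = -8706$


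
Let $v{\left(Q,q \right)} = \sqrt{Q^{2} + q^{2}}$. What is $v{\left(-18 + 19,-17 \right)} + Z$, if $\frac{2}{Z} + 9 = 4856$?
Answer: $\frac{2}{4847} + \sqrt{290} \approx 17.03$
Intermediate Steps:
$Z = \frac{2}{4847}$ ($Z = \frac{2}{-9 + 4856} = \frac{2}{4847} \approx 0.00041263$)
$v{\left(-18 + 19,-17 \right)} + Z = \sqrt{\left(-18 + 19\right)^{2} + \left(-17\right)^{2}} + \frac{2}{4847} = \sqrt{1^{2} + 289} + \frac{2}{4847} = \sqrt{1 + 289} + \frac{2}{4847} = \sqrt{290} + \frac{2}{4847} = \frac{2}{4847} + \sqrt{290}$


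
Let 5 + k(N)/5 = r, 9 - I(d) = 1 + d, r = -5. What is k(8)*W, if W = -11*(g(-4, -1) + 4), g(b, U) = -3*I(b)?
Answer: -17600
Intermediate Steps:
I(d) = 8 - d (I(d) = 9 - (1 + d) = 9 + (-1 - d) = 8 - d)
g(b, U) = -24 + 3*b (g(b, U) = -3*(8 - b) = -24 + 3*b)
k(N) = -50 (k(N) = -25 + 5*(-5) = -25 - 25 = -50)
W = 352 (W = -11*((-24 + 3*(-4)) + 4) = -11*((-24 - 12) + 4) = -11*(-36 + 4) = -11*(-32) = 352)
k(8)*W = -50*352 = -17600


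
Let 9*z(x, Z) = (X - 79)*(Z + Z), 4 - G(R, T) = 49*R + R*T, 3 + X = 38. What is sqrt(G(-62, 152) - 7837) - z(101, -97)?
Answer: -8536/9 + sqrt(4629) ≈ -880.41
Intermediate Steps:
X = 35 (X = -3 + 38 = 35)
G(R, T) = 4 - 49*R - R*T (G(R, T) = 4 - (49*R + R*T) = 4 + (-49*R - R*T) = 4 - 49*R - R*T)
z(x, Z) = -88*Z/9 (z(x, Z) = ((35 - 79)*(Z + Z))/9 = (-88*Z)/9 = -88*Z/9)
sqrt(G(-62, 152) - 7837) - z(101, -97) = sqrt((4 - 49*(-62) - 1*(-62)*152) - 7837) - (-88)*(-97)/9 = sqrt((4 + 3038 + 9424) - 7837) - 1*8536/9 = sqrt(12466 - 7837) - 8536/9 = sqrt(4629) - 8536/9 = -8536/9 + sqrt(4629)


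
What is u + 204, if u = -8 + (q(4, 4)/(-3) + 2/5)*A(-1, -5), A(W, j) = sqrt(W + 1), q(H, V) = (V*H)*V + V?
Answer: 196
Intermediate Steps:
q(H, V) = V + H*V**2 (q(H, V) = (H*V)*V + V = H*V**2 + V = V + H*V**2)
A(W, j) = sqrt(1 + W)
u = -8 (u = -8 + ((4*(1 + 4*4))/(-3) + 2/5)*sqrt(1 - 1) = -8 + ((4*(1 + 16))*(-1/3) + 2*(1/5))*sqrt(0) = -8 + ((4*17)*(-1/3) + 2/5)*0 = -8 + (68*(-1/3) + 2/5)*0 = -8 + (-68/3 + 2/5)*0 = -8 - 334/15*0 = -8 + 0 = -8)
u + 204 = -8 + 204 = 196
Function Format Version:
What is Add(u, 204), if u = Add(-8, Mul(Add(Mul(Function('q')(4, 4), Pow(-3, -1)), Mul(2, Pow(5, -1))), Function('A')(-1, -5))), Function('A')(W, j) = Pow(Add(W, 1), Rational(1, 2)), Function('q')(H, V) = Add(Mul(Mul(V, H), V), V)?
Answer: 196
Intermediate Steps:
Function('q')(H, V) = Add(V, Mul(H, Pow(V, 2))) (Function('q')(H, V) = Add(Mul(Mul(H, V), V), V) = Add(Mul(H, Pow(V, 2)), V) = Add(V, Mul(H, Pow(V, 2))))
Function('A')(W, j) = Pow(Add(1, W), Rational(1, 2))
u = -8 (u = Add(-8, Mul(Add(Mul(Mul(4, Add(1, Mul(4, 4))), Pow(-3, -1)), Mul(2, Pow(5, -1))), Pow(Add(1, -1), Rational(1, 2)))) = Add(-8, Mul(Add(Mul(Mul(4, Add(1, 16)), Rational(-1, 3)), Mul(2, Rational(1, 5))), Pow(0, Rational(1, 2)))) = Add(-8, Mul(Add(Mul(Mul(4, 17), Rational(-1, 3)), Rational(2, 5)), 0)) = Add(-8, Mul(Add(Mul(68, Rational(-1, 3)), Rational(2, 5)), 0)) = Add(-8, Mul(Add(Rational(-68, 3), Rational(2, 5)), 0)) = Add(-8, Mul(Rational(-334, 15), 0)) = Add(-8, 0) = -8)
Add(u, 204) = Add(-8, 204) = 196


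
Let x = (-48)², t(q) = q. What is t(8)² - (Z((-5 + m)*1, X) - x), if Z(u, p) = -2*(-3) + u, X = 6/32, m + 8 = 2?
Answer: 2373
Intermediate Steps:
m = -6 (m = -8 + 2 = -6)
X = 3/16 (X = 6*(1/32) = 3/16 ≈ 0.18750)
x = 2304
Z(u, p) = 6 + u
t(8)² - (Z((-5 + m)*1, X) - x) = 8² - ((6 + (-5 - 6)*1) - 1*2304) = 64 - ((6 - 11*1) - 2304) = 64 - ((6 - 11) - 2304) = 64 - (-5 - 2304) = 64 - 1*(-2309) = 64 + 2309 = 2373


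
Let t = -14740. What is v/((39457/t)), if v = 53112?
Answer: -71170080/3587 ≈ -19841.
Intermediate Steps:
v/((39457/t)) = 53112/((39457/(-14740))) = 53112/((39457*(-1/14740))) = 53112/(-3587/1340) = 53112*(-1340/3587) = -71170080/3587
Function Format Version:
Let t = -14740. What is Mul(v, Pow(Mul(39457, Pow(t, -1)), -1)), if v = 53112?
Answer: Rational(-71170080, 3587) ≈ -19841.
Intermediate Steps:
Mul(v, Pow(Mul(39457, Pow(t, -1)), -1)) = Mul(53112, Pow(Mul(39457, Pow(-14740, -1)), -1)) = Mul(53112, Pow(Mul(39457, Rational(-1, 14740)), -1)) = Mul(53112, Pow(Rational(-3587, 1340), -1)) = Mul(53112, Rational(-1340, 3587)) = Rational(-71170080, 3587)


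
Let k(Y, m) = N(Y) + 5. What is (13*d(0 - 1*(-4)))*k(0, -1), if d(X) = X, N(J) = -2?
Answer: 156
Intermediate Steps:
k(Y, m) = 3 (k(Y, m) = -2 + 5 = 3)
(13*d(0 - 1*(-4)))*k(0, -1) = (13*(0 - 1*(-4)))*3 = (13*(0 + 4))*3 = (13*4)*3 = 52*3 = 156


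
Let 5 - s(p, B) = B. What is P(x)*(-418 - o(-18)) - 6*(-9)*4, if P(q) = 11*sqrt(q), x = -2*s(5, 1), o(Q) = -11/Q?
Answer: 216 - 82885*I*sqrt(2)/9 ≈ 216.0 - 13024.0*I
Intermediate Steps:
s(p, B) = 5 - B
x = -8 (x = -2*(5 - 1*1) = -2*(5 - 1) = -2*4 = -8)
P(x)*(-418 - o(-18)) - 6*(-9)*4 = (11*sqrt(-8))*(-418 - (-11)/(-18)) - 6*(-9)*4 = (11*(2*I*sqrt(2)))*(-418 - (-11)*(-1)/18) + 54*4 = (22*I*sqrt(2))*(-418 - 1*11/18) + 216 = (22*I*sqrt(2))*(-418 - 11/18) + 216 = (22*I*sqrt(2))*(-7535/18) + 216 = -82885*I*sqrt(2)/9 + 216 = 216 - 82885*I*sqrt(2)/9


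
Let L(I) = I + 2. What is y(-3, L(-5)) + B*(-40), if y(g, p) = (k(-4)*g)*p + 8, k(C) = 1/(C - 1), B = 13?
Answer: -2569/5 ≈ -513.80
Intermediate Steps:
L(I) = 2 + I
k(C) = 1/(-1 + C)
y(g, p) = 8 - g*p/5 (y(g, p) = (g/(-1 - 4))*p + 8 = (g/(-5))*p + 8 = (-g/5)*p + 8 = -g*p/5 + 8 = 8 - g*p/5)
y(-3, L(-5)) + B*(-40) = (8 - 1/5*(-3)*(2 - 5)) + 13*(-40) = (8 - 1/5*(-3)*(-3)) - 520 = (8 - 9/5) - 520 = 31/5 - 520 = -2569/5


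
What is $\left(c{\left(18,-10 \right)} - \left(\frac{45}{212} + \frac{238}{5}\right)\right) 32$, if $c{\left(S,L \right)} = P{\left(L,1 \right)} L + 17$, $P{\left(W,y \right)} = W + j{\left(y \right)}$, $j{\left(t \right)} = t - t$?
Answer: $\frac{586712}{265} \approx 2214.0$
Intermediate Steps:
$j{\left(t \right)} = 0$
$P{\left(W,y \right)} = W$ ($P{\left(W,y \right)} = W + 0 = W$)
$c{\left(S,L \right)} = 17 + L^{2}$ ($c{\left(S,L \right)} = L L + 17 = L^{2} + 17 = 17 + L^{2}$)
$\left(c{\left(18,-10 \right)} - \left(\frac{45}{212} + \frac{238}{5}\right)\right) 32 = \left(\left(17 + \left(-10\right)^{2}\right) - \left(\frac{45}{212} + \frac{238}{5}\right)\right) 32 = \left(\left(17 + 100\right) - \frac{50681}{1060}\right) 32 = \left(117 - \frac{50681}{1060}\right) 32 = \frac{73339}{1060} \cdot 32 = \frac{586712}{265}$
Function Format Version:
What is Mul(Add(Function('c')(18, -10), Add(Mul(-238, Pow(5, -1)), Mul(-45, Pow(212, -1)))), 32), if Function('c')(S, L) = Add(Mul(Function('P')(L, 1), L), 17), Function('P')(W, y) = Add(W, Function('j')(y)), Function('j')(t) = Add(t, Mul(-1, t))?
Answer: Rational(586712, 265) ≈ 2214.0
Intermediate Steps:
Function('j')(t) = 0
Function('P')(W, y) = W (Function('P')(W, y) = Add(W, 0) = W)
Function('c')(S, L) = Add(17, Pow(L, 2)) (Function('c')(S, L) = Add(Mul(L, L), 17) = Add(Pow(L, 2), 17) = Add(17, Pow(L, 2)))
Mul(Add(Function('c')(18, -10), Add(Mul(-238, Pow(5, -1)), Mul(-45, Pow(212, -1)))), 32) = Mul(Add(Add(17, Pow(-10, 2)), Add(Mul(-238, Pow(5, -1)), Mul(-45, Pow(212, -1)))), 32) = Mul(Add(Add(17, 100), Add(Mul(-238, Rational(1, 5)), Mul(-45, Rational(1, 212)))), 32) = Mul(Add(117, Add(Rational(-238, 5), Rational(-45, 212))), 32) = Mul(Add(117, Rational(-50681, 1060)), 32) = Mul(Rational(73339, 1060), 32) = Rational(586712, 265)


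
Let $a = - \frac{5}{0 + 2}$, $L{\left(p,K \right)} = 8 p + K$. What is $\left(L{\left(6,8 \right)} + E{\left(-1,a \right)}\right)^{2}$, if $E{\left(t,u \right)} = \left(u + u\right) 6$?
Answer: $676$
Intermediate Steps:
$L{\left(p,K \right)} = K + 8 p$
$a = - \frac{5}{2} \approx -2.5$
$E{\left(t,u \right)} = 12 u$ ($E{\left(t,u \right)} = 2 u 6 = 12 u$)
$\left(L{\left(6,8 \right)} + E{\left(-1,a \right)}\right)^{2} = \left(\left(8 + 8 \cdot 6\right) + 12 \left(- \frac{5}{2}\right)\right)^{2} = \left(\left(8 + 48\right) - 30\right)^{2} = \left(56 - 30\right)^{2} = 26^{2} = 676$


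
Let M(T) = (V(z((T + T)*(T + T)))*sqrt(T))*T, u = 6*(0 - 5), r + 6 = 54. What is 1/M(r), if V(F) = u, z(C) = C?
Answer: -sqrt(3)/17280 ≈ -0.00010023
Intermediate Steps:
r = 48 (r = -6 + 54 = 48)
u = -30 (u = 6*(-5) = -30)
V(F) = -30
M(T) = -30*T**(3/2) (M(T) = (-30*sqrt(T))*T = -30*T**(3/2))
1/M(r) = 1/(-5760*sqrt(3)) = -sqrt(3)/17280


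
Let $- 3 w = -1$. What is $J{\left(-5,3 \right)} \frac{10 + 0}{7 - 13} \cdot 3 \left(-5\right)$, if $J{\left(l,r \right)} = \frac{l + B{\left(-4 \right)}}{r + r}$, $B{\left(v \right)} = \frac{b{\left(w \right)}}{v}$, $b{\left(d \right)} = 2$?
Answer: $- \frac{275}{12} \approx -22.917$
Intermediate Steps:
$w = \frac{1}{3}$ ($w = \left(- \frac{1}{3}\right) \left(-1\right) = \frac{1}{3} \approx 0.33333$)
$B{\left(v \right)} = \frac{2}{v}$
$J{\left(l,r \right)} = \frac{- \frac{1}{2} + l}{2 r}$ ($J{\left(l,r \right)} = \frac{l + \frac{2}{-4}}{r + r} = \frac{l + 2 \left(- \frac{1}{4}\right)}{2 r} = \left(l - \frac{1}{2}\right) \frac{1}{2 r} = \left(- \frac{1}{2} + l\right) \frac{1}{2 r} = \frac{- \frac{1}{2} + l}{2 r}$)
$J{\left(-5,3 \right)} \frac{10 + 0}{7 - 13} \cdot 3 \left(-5\right) = \frac{-1 + 2 \left(-5\right)}{4 \cdot 3} \frac{10 + 0}{7 - 13} \cdot 3 \left(-5\right) = \frac{1}{4} \cdot \frac{1}{3} \left(-1 - 10\right) \frac{10}{-6} \left(-15\right) = \frac{1}{4} \cdot \frac{1}{3} \left(-11\right) 10 \left(- \frac{1}{6}\right) \left(-15\right) = \left(- \frac{11}{12}\right) \left(- \frac{5}{3}\right) \left(-15\right) = \frac{55}{36} \left(-15\right) = - \frac{275}{12}$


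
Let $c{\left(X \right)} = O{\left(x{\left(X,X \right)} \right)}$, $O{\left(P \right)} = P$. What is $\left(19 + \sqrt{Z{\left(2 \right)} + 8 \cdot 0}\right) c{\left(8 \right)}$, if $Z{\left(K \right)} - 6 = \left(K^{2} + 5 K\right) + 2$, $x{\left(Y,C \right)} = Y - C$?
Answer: $0$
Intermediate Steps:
$Z{\left(K \right)} = 8 + K^{2} + 5 K$ ($Z{\left(K \right)} = 6 + \left(\left(K^{2} + 5 K\right) + 2\right) = 6 + \left(2 + K^{2} + 5 K\right) = 8 + K^{2} + 5 K$)
$c{\left(X \right)} = 0$ ($c{\left(X \right)} = X - X = 0$)
$\left(19 + \sqrt{Z{\left(2 \right)} + 8 \cdot 0}\right) c{\left(8 \right)} = \left(19 + \sqrt{\left(8 + 2^{2} + 5 \cdot 2\right) + 8 \cdot 0}\right) 0 = \left(19 + \sqrt{\left(8 + 4 + 10\right) + 0}\right) 0 = \left(19 + \sqrt{22 + 0}\right) 0 = \left(19 + \sqrt{22}\right) 0 = 0$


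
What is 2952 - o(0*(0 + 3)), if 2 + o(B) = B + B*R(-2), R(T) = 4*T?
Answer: 2954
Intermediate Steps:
o(B) = -2 - 7*B (o(B) = -2 + (B + B*(4*(-2))) = -2 + (B + B*(-8)) = -2 + (B - 8*B) = -2 - 7*B)
2952 - o(0*(0 + 3)) = 2952 - (-2 - 0*(0 + 3)) = 2952 - (-2 - 0*3) = 2952 - (-2 - 7*0) = 2952 - (-2 + 0) = 2952 - 1*(-2) = 2952 + 2 = 2954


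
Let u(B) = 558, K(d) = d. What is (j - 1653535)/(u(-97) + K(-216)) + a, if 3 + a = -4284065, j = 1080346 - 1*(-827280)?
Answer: -488299055/114 ≈ -4.2833e+6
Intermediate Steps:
j = 1907626 (j = 1080346 + 827280 = 1907626)
a = -4284068 (a = -3 - 4284065 = -4284068)
(j - 1653535)/(u(-97) + K(-216)) + a = (1907626 - 1653535)/(558 - 216) - 4284068 = 254091/342 - 4284068 = 254091*(1/342) - 4284068 = 84697/114 - 4284068 = -488299055/114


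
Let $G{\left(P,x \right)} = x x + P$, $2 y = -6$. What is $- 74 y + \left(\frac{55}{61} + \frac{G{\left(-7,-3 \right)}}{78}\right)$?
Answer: $\frac{530344}{2379} \approx 222.93$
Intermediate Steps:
$y = -3$ ($y = \frac{1}{2} \left(-6\right) = -3$)
$G{\left(P,x \right)} = P + x^{2}$ ($G{\left(P,x \right)} = x^{2} + P = P + x^{2}$)
$- 74 y + \left(\frac{55}{61} + \frac{G{\left(-7,-3 \right)}}{78}\right) = \left(-74\right) \left(-3\right) + \left(\frac{55}{61} + \frac{-7 + \left(-3\right)^{2}}{78}\right) = 222 + \left(55 \cdot \frac{1}{61} + \left(-7 + 9\right) \frac{1}{78}\right) = 222 + \left(\frac{55}{61} + 2 \cdot \frac{1}{78}\right) = 222 + \left(\frac{55}{61} + \frac{1}{39}\right) = 222 + \frac{2206}{2379} = \frac{530344}{2379}$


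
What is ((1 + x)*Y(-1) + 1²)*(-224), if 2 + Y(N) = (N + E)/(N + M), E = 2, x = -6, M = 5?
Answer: -2184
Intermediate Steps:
Y(N) = -2 + (2 + N)/(5 + N) (Y(N) = -2 + (N + 2)/(N + 5) = -2 + (2 + N)/(5 + N))
((1 + x)*Y(-1) + 1²)*(-224) = ((1 - 6)*((-8 - 1*(-1))/(5 - 1)) + 1²)*(-224) = (-5*(-8 + 1)/4 + 1)*(-224) = (-5*(-7)/4 + 1)*(-224) = (-5*(-7/4) + 1)*(-224) = (35/4 + 1)*(-224) = (39/4)*(-224) = -2184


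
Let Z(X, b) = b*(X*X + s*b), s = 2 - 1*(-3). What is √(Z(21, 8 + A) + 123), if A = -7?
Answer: √569 ≈ 23.854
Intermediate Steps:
s = 5 (s = 2 + 3 = 5)
Z(X, b) = b*(X² + 5*b) (Z(X, b) = b*(X*X + 5*b) = b*(X² + 5*b))
√(Z(21, 8 + A) + 123) = √((8 - 7)*(21² + 5*(8 - 7)) + 123) = √(1*(441 + 5*1) + 123) = √(1*(441 + 5) + 123) = √(1*446 + 123) = √(446 + 123) = √569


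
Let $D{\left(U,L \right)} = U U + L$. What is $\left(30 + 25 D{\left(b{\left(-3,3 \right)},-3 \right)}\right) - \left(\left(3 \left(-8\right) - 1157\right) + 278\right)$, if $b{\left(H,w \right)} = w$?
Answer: $1083$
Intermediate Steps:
$D{\left(U,L \right)} = L + U^{2}$ ($D{\left(U,L \right)} = U^{2} + L = L + U^{2}$)
$\left(30 + 25 D{\left(b{\left(-3,3 \right)},-3 \right)}\right) - \left(\left(3 \left(-8\right) - 1157\right) + 278\right) = \left(30 + 25 \left(-3 + 3^{2}\right)\right) - \left(\left(3 \left(-8\right) - 1157\right) + 278\right) = \left(30 + 25 \left(-3 + 9\right)\right) - \left(\left(-24 - 1157\right) + 278\right) = \left(30 + 25 \cdot 6\right) - \left(-1181 + 278\right) = \left(30 + 150\right) - -903 = 180 + 903 = 1083$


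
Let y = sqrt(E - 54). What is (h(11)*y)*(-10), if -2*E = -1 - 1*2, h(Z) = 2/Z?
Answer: -10*I*sqrt(210)/11 ≈ -13.174*I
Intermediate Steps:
E = 3/2 (E = -(-1 - 1*2)/2 = -(-1 - 2)/2 = -1/2*(-3) = 3/2 ≈ 1.5000)
y = I*sqrt(210)/2 (y = sqrt(3/2 - 54) = sqrt(-105/2) = I*sqrt(210)/2 ≈ 7.2457*I)
(h(11)*y)*(-10) = ((2/11)*(I*sqrt(210)/2))*(-10) = ((2*(1/11))*(I*sqrt(210)/2))*(-10) = (2*(I*sqrt(210)/2)/11)*(-10) = (I*sqrt(210)/11)*(-10) = -10*I*sqrt(210)/11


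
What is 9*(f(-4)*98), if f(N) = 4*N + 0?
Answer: -14112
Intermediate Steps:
f(N) = 4*N
9*(f(-4)*98) = 9*((4*(-4))*98) = 9*(-16*98) = 9*(-1568) = -14112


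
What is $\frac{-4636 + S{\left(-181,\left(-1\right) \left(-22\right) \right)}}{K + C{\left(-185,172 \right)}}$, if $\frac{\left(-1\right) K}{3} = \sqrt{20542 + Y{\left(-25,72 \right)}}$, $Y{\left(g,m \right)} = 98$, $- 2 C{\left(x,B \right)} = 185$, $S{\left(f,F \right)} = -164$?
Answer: $- \frac{355200}{141763} + \frac{46080 \sqrt{1290}}{141763} \approx 9.1691$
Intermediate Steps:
$C{\left(x,B \right)} = - \frac{185}{2}$ ($C{\left(x,B \right)} = \left(- \frac{1}{2}\right) 185 = - \frac{185}{2}$)
$K = - 12 \sqrt{1290}$ ($K = - 3 \sqrt{20542 + 98} = - 3 \sqrt{20640} = - 3 \cdot 4 \sqrt{1290} = - 12 \sqrt{1290} \approx -431.0$)
$\frac{-4636 + S{\left(-181,\left(-1\right) \left(-22\right) \right)}}{K + C{\left(-185,172 \right)}} = \frac{-4636 - 164}{- 12 \sqrt{1290} - \frac{185}{2}} = - \frac{4800}{- \frac{185}{2} - 12 \sqrt{1290}}$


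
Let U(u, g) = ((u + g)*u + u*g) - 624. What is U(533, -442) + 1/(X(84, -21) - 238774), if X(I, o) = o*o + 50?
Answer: -44727387082/238283 ≈ -1.8771e+5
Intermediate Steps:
X(I, o) = 50 + o² (X(I, o) = o² + 50 = 50 + o²)
U(u, g) = -624 + g*u + u*(g + u) (U(u, g) = ((g + u)*u + g*u) - 624 = (u*(g + u) + g*u) - 624 = (g*u + u*(g + u)) - 624 = -624 + g*u + u*(g + u))
U(533, -442) + 1/(X(84, -21) - 238774) = (-624 + 533² + 2*(-442)*533) + 1/((50 + (-21)²) - 238774) = (-624 + 284089 - 471172) + 1/((50 + 441) - 238774) = -187707 + 1/(491 - 238774) = -187707 + 1/(-238283) = -187707 - 1/238283 = -44727387082/238283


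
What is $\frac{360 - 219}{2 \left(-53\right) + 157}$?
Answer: $\frac{47}{17} \approx 2.7647$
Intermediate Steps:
$\frac{360 - 219}{2 \left(-53\right) + 157} = \frac{141}{-106 + 157} = \frac{141}{51} = 141 \cdot \frac{1}{51} = \frac{47}{17}$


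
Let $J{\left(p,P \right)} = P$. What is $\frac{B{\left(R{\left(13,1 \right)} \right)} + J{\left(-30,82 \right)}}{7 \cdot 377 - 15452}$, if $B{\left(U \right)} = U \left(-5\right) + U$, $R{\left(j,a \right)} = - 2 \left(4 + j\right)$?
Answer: $- \frac{218}{12813} \approx -0.017014$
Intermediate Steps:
$R{\left(j,a \right)} = -8 - 2 j$
$B{\left(U \right)} = - 4 U$ ($B{\left(U \right)} = - 5 U + U = - 4 U$)
$\frac{B{\left(R{\left(13,1 \right)} \right)} + J{\left(-30,82 \right)}}{7 \cdot 377 - 15452} = \frac{- 4 \left(-8 - 26\right) + 82}{7 \cdot 377 - 15452} = \frac{- 4 \left(-8 - 26\right) + 82}{2639 - 15452} = \frac{\left(-4\right) \left(-34\right) + 82}{-12813} = \left(136 + 82\right) \left(- \frac{1}{12813}\right) = 218 \left(- \frac{1}{12813}\right) = - \frac{218}{12813}$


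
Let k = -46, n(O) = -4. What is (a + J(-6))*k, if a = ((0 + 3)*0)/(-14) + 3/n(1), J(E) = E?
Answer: 621/2 ≈ 310.50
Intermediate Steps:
a = -¾ (a = ((0 + 3)*0)/(-14) + 3/(-4) = (3*0)*(-1/14) + 3*(-¼) = 0*(-1/14) - ¾ = 0 - ¾ = -¾ ≈ -0.75000)
(a + J(-6))*k = (-¾ - 6)*(-46) = -27/4*(-46) = 621/2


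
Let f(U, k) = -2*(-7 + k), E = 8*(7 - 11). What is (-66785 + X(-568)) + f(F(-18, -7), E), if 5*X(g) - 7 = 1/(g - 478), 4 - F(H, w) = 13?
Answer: -348870289/5230 ≈ -66706.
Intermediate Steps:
F(H, w) = -9 (F(H, w) = 4 - 1*13 = 4 - 13 = -9)
E = -32 (E = 8*(-4) = -32)
f(U, k) = 14 - 2*k
X(g) = 7/5 + 1/(5*(-478 + g)) (X(g) = 7/5 + 1/(5*(g - 478)) = 7/5 + 1/(5*(-478 + g)))
(-66785 + X(-568)) + f(F(-18, -7), E) = (-66785 + (-3345 + 7*(-568))/(5*(-478 - 568))) + (14 - 2*(-32)) = (-66785 + (⅕)*(-3345 - 3976)/(-1046)) + (14 + 64) = (-66785 + (⅕)*(-1/1046)*(-7321)) + 78 = (-66785 + 7321/5230) + 78 = -349278229/5230 + 78 = -348870289/5230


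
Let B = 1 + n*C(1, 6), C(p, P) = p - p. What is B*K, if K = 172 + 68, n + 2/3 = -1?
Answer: 240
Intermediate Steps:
n = -5/3 (n = -2/3 - 1 = -5/3 ≈ -1.6667)
C(p, P) = 0
K = 240
B = 1 (B = 1 - 5/3*0 = 1 + 0 = 1)
B*K = 1*240 = 240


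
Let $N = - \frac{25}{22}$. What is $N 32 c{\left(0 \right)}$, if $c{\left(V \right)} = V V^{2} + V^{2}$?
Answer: $0$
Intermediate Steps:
$N = - \frac{25}{22}$ ($N = \left(-25\right) \frac{1}{22} = - \frac{25}{22} \approx -1.1364$)
$c{\left(V \right)} = V^{2} + V^{3}$ ($c{\left(V \right)} = V^{3} + V^{2} = V^{2} + V^{3}$)
$N 32 c{\left(0 \right)} = \left(- \frac{25}{22}\right) 32 \cdot 0^{2} \left(1 + 0\right) = - \frac{400 \cdot 0 \cdot 1}{11} = \left(- \frac{400}{11}\right) 0 = 0$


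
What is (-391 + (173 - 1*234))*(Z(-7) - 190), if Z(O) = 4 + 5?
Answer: 81812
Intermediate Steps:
Z(O) = 9
(-391 + (173 - 1*234))*(Z(-7) - 190) = (-391 + (173 - 1*234))*(9 - 190) = (-391 + (173 - 234))*(-181) = (-391 - 61)*(-181) = -452*(-181) = 81812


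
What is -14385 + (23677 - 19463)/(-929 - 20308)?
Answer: -305498459/21237 ≈ -14385.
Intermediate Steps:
-14385 + (23677 - 19463)/(-929 - 20308) = -14385 + 4214/(-21237) = -14385 + 4214*(-1/21237) = -14385 - 4214/21237 = -305498459/21237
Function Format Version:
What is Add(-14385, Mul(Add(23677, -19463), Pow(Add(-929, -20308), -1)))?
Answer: Rational(-305498459, 21237) ≈ -14385.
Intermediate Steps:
Add(-14385, Mul(Add(23677, -19463), Pow(Add(-929, -20308), -1))) = Add(-14385, Mul(4214, Pow(-21237, -1))) = Add(-14385, Mul(4214, Rational(-1, 21237))) = Add(-14385, Rational(-4214, 21237)) = Rational(-305498459, 21237)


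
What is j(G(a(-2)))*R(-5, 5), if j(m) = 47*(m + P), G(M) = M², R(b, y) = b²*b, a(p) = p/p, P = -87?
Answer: 505250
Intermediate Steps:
a(p) = 1
R(b, y) = b³
j(m) = -4089 + 47*m (j(m) = 47*(m - 87) = 47*(-87 + m) = -4089 + 47*m)
j(G(a(-2)))*R(-5, 5) = (-4089 + 47*1²)*(-5)³ = (-4089 + 47*1)*(-125) = (-4089 + 47)*(-125) = -4042*(-125) = 505250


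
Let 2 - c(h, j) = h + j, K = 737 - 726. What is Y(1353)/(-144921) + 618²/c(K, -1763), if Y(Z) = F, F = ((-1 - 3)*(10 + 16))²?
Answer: 27664918370/127095717 ≈ 217.67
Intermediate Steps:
K = 11
F = 10816 (F = (-4*26)² = (-104)² = 10816)
Y(Z) = 10816
c(h, j) = 2 - h - j (c(h, j) = 2 - (h + j) = 2 + (-h - j) = 2 - h - j)
Y(1353)/(-144921) + 618²/c(K, -1763) = 10816/(-144921) + 618²/(2 - 1*11 - 1*(-1763)) = 10816*(-1/144921) + 381924/(2 - 11 + 1763) = -10816/144921 + 381924/1754 = -10816/144921 + 381924*(1/1754) = -10816/144921 + 190962/877 = 27664918370/127095717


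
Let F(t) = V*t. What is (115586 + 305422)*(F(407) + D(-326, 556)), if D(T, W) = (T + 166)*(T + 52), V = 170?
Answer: 47586534240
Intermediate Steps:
D(T, W) = (52 + T)*(166 + T) (D(T, W) = (166 + T)*(52 + T) = (52 + T)*(166 + T))
F(t) = 170*t
(115586 + 305422)*(F(407) + D(-326, 556)) = (115586 + 305422)*(170*407 + (8632 + (-326)² + 218*(-326))) = 421008*(69190 + (8632 + 106276 - 71068)) = 421008*(69190 + 43840) = 421008*113030 = 47586534240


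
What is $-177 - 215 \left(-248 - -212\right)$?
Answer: $7563$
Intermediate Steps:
$-177 - 215 \left(-248 - -212\right) = -177 - 215 \left(-248 + 212\right) = -177 - -7740 = -177 + 7740 = 7563$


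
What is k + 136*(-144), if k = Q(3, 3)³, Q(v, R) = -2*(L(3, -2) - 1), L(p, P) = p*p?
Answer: -23680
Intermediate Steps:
L(p, P) = p²
Q(v, R) = -16 (Q(v, R) = -2*(3² - 1) = -2*(9 - 1) = -2*8 = -16)
k = -4096 (k = (-16)³ = -4096)
k + 136*(-144) = -4096 + 136*(-144) = -4096 - 19584 = -23680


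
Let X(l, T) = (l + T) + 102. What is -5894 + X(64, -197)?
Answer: -5925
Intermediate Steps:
X(l, T) = 102 + T + l (X(l, T) = (T + l) + 102 = 102 + T + l)
-5894 + X(64, -197) = -5894 + (102 - 197 + 64) = -5894 - 31 = -5925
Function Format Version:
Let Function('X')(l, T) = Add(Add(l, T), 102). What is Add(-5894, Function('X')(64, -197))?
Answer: -5925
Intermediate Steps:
Function('X')(l, T) = Add(102, T, l) (Function('X')(l, T) = Add(Add(T, l), 102) = Add(102, T, l))
Add(-5894, Function('X')(64, -197)) = Add(-5894, Add(102, -197, 64)) = Add(-5894, -31) = -5925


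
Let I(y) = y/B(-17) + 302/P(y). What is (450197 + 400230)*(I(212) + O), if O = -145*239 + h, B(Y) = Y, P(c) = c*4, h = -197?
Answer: -213712761779299/7208 ≈ -2.9649e+10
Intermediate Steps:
P(c) = 4*c
I(y) = -y/17 + 151/(2*y) (I(y) = y/(-17) + 302/((4*y)) = y*(-1/17) + 302*(1/(4*y)) = -y/17 + 151/(2*y))
O = -34852 (O = -145*239 - 197 = -34655 - 197 = -34852)
(450197 + 400230)*(I(212) + O) = (450197 + 400230)*((-1/17*212 + (151/2)/212) - 34852) = 850427*((-212/17 + (151/2)*(1/212)) - 34852) = 850427*((-212/17 + 151/424) - 34852) = 850427*(-87321/7208 - 34852) = 850427*(-251300537/7208) = -213712761779299/7208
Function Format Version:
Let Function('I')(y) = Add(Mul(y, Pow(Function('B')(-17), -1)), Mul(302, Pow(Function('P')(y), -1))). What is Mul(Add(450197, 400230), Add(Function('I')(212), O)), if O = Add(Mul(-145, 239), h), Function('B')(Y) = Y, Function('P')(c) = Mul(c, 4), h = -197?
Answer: Rational(-213712761779299, 7208) ≈ -2.9649e+10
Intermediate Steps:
Function('P')(c) = Mul(4, c)
Function('I')(y) = Add(Mul(Rational(-1, 17), y), Mul(Rational(151, 2), Pow(y, -1))) (Function('I')(y) = Add(Mul(y, Pow(-17, -1)), Mul(302, Pow(Mul(4, y), -1))) = Add(Mul(y, Rational(-1, 17)), Mul(302, Mul(Rational(1, 4), Pow(y, -1)))) = Add(Mul(Rational(-1, 17), y), Mul(Rational(151, 2), Pow(y, -1))))
O = -34852 (O = Add(Mul(-145, 239), -197) = Add(-34655, -197) = -34852)
Mul(Add(450197, 400230), Add(Function('I')(212), O)) = Mul(Add(450197, 400230), Add(Add(Mul(Rational(-1, 17), 212), Mul(Rational(151, 2), Pow(212, -1))), -34852)) = Mul(850427, Add(Add(Rational(-212, 17), Mul(Rational(151, 2), Rational(1, 212))), -34852)) = Mul(850427, Add(Add(Rational(-212, 17), Rational(151, 424)), -34852)) = Mul(850427, Add(Rational(-87321, 7208), -34852)) = Mul(850427, Rational(-251300537, 7208)) = Rational(-213712761779299, 7208)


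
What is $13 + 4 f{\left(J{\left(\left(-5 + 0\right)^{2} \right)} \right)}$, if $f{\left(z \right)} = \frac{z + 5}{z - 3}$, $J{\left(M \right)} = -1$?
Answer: $9$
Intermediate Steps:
$f{\left(z \right)} = \frac{5 + z}{-3 + z}$
$13 + 4 f{\left(J{\left(\left(-5 + 0\right)^{2} \right)} \right)} = 13 + 4 \frac{5 - 1}{-3 - 1} = 13 + 4 \frac{1}{-4} \cdot 4 = 13 + 4 \left(\left(- \frac{1}{4}\right) 4\right) = 13 + 4 \left(-1\right) = 13 - 4 = 9$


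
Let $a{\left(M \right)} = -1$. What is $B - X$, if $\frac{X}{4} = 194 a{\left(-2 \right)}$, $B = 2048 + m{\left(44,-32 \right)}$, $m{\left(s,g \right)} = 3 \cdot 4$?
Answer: $2836$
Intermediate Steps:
$m{\left(s,g \right)} = 12$
$B = 2060$ ($B = 2048 + 12 = 2060$)
$X = -776$ ($X = 4 \cdot 194 \left(-1\right) = 4 \left(-194\right) = -776$)
$B - X = 2060 - -776 = 2060 + 776 = 2836$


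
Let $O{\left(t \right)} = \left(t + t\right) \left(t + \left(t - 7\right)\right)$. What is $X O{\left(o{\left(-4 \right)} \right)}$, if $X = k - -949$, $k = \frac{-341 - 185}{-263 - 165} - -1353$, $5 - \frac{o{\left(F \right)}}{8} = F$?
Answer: $\frac{4861876824}{107} \approx 4.5438 \cdot 10^{7}$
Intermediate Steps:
$o{\left(F \right)} = 40 - 8 F$
$k = \frac{289805}{214}$ ($k = - \frac{526}{-428} + 1353 = \left(-526\right) \left(- \frac{1}{428}\right) + 1353 = \frac{263}{214} + 1353 = \frac{289805}{214} \approx 1354.2$)
$O{\left(t \right)} = 2 t \left(-7 + 2 t\right)$ ($O{\left(t \right)} = 2 t \left(t + \left(t - 7\right)\right) = 2 t \left(t + \left(-7 + t\right)\right) = 2 t \left(-7 + 2 t\right)$)
$X = \frac{492891}{214}$ ($X = \frac{289805}{214} - -949 = \frac{289805}{214} + 949 = \frac{492891}{214} \approx 2303.2$)
$X O{\left(o{\left(-4 \right)} \right)} = \frac{492891 \cdot 2 \left(40 - -32\right) \left(-7 + 2 \left(40 - -32\right)\right)}{214} = \frac{492891 \cdot 2 \left(40 + 32\right) \left(-7 + 2 \left(40 + 32\right)\right)}{214} = \frac{492891 \cdot 2 \cdot 72 \left(-7 + 2 \cdot 72\right)}{214} = \frac{492891 \cdot 2 \cdot 72 \left(-7 + 144\right)}{214} = \frac{492891 \cdot 2 \cdot 72 \cdot 137}{214} = \frac{492891}{214} \cdot 19728 = \frac{4861876824}{107}$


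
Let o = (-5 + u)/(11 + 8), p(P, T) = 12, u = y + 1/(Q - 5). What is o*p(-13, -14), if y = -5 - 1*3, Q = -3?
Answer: -315/38 ≈ -8.2895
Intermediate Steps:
y = -8 (y = -5 - 3 = -8)
u = -65/8 (u = -8 + 1/(-3 - 5) = -8 + 1/(-8) = -8 - 1/8 = -65/8 ≈ -8.1250)
o = -105/152 (o = (-5 - 65/8)/(11 + 8) = -105/8/19 = -105/8*1/19 = -105/152 ≈ -0.69079)
o*p(-13, -14) = -105/152*12 = -315/38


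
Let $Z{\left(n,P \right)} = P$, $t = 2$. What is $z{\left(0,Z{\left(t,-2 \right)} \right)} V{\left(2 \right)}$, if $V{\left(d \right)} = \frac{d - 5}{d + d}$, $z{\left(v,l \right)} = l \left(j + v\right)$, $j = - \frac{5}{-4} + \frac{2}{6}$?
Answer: $\frac{19}{8} \approx 2.375$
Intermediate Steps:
$j = \frac{19}{12}$ ($j = \left(-5\right) \left(- \frac{1}{4}\right) + 2 \cdot \frac{1}{6} = \frac{5}{4} + \frac{1}{3} = \frac{19}{12} \approx 1.5833$)
$z{\left(v,l \right)} = l \left(\frac{19}{12} + v\right)$
$V{\left(d \right)} = \frac{-5 + d}{2 d}$
$z{\left(0,Z{\left(t,-2 \right)} \right)} V{\left(2 \right)} = \frac{1}{12} \left(-2\right) \left(19 + 12 \cdot 0\right) \frac{-5 + 2}{2 \cdot 2} = \frac{1}{12} \left(-2\right) \left(19 + 0\right) \frac{1}{2} \cdot \frac{1}{2} \left(-3\right) = \frac{1}{12} \left(-2\right) 19 \left(- \frac{3}{4}\right) = \left(- \frac{19}{6}\right) \left(- \frac{3}{4}\right) = \frac{19}{8}$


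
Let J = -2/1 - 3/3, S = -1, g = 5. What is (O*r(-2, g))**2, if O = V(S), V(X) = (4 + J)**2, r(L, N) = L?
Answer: 4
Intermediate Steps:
J = -3 (J = -2*1 - 3*1/3 = -2 - 1 = -3)
V(X) = 1 (V(X) = (4 - 3)**2 = 1**2 = 1)
O = 1
(O*r(-2, g))**2 = (1*(-2))**2 = (-2)**2 = 4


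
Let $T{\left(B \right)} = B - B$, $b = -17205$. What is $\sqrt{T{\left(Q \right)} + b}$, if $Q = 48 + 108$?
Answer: $i \sqrt{17205} \approx 131.17 i$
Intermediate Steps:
$Q = 156$
$T{\left(B \right)} = 0$
$\sqrt{T{\left(Q \right)} + b} = \sqrt{0 - 17205} = \sqrt{-17205} = i \sqrt{17205}$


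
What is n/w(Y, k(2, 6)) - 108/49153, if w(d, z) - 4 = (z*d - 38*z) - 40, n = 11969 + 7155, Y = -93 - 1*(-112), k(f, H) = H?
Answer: -470009086/3686475 ≈ -127.50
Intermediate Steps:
Y = 19 (Y = -93 + 112 = 19)
n = 19124
w(d, z) = -36 - 38*z + d*z (w(d, z) = 4 + ((z*d - 38*z) - 40) = 4 + ((d*z - 38*z) - 40) = 4 + ((-38*z + d*z) - 40) = 4 + (-40 - 38*z + d*z) = -36 - 38*z + d*z)
n/w(Y, k(2, 6)) - 108/49153 = 19124/(-36 - 38*6 + 19*6) - 108/49153 = 19124/(-36 - 228 + 114) - 108*1/49153 = 19124/(-150) - 108/49153 = 19124*(-1/150) - 108/49153 = -9562/75 - 108/49153 = -470009086/3686475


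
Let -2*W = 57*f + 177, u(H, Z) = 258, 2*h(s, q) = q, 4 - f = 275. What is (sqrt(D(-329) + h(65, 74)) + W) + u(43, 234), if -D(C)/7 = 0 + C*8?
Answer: 7893 + sqrt(18461) ≈ 8028.9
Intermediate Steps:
D(C) = -56*C (D(C) = -7*(0 + C*8) = -7*(0 + 8*C) = -56*C)
f = -271 (f = 4 - 1*275 = 4 - 275 = -271)
h(s, q) = q/2
W = 7635 (W = -(57*(-271) + 177)/2 = -(-15447 + 177)/2 = -1/2*(-15270) = 7635)
(sqrt(D(-329) + h(65, 74)) + W) + u(43, 234) = (sqrt(-56*(-329) + (1/2)*74) + 7635) + 258 = (sqrt(18424 + 37) + 7635) + 258 = (sqrt(18461) + 7635) + 258 = (7635 + sqrt(18461)) + 258 = 7893 + sqrt(18461)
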